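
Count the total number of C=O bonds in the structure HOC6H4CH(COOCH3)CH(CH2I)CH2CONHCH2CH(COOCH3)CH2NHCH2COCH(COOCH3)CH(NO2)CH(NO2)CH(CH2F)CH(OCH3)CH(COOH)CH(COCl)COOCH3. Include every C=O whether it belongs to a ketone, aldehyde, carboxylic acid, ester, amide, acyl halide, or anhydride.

CH(COOCH3): ester, 1 C=O (running total 1).
CH2CONHCH2: amide, 1 C=O (running total 2).
CH(COOCH3): ester, 1 C=O (running total 3).
CO: ketone, 1 C=O (running total 4).
CH(COOCH3): ester, 1 C=O (running total 5).
CH(COOH): carboxylic acid, 1 C=O (running total 6).
CH(COCl): acyl halide, 1 C=O (running total 7).
COOCH3: ester, 1 C=O (running total 8).

8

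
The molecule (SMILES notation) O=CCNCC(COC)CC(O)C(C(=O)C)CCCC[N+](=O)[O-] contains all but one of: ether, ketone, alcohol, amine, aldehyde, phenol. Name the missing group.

phenol

amine: present (CH2NHCH2 — C–N–C with sp³ carbons and no adjacent C=O → amine (secondary)).
aldehyde: present (OHC — terminal –CHO: carbonyl C bonded to H and C → aldehyde).
ketone: present (CH(COCH3) — pendant –COCH3: carbonyl C bonded to two carbons → ketone).
alcohol: present (CH(OH) — –OH on an sp³ carbon → alcohol (secondary)).
ether: present (CH(CH2OCH3) — pendant –CH2OCH3: C–O–C linkage → ether).
phenol: absent. In CH(OH), the –OH is on an sp³ carbon, not on an aromatic ring, so it is an alcohol.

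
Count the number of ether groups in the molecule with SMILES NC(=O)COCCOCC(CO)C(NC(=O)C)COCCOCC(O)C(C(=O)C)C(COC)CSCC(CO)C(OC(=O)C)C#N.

–C(=O)NH2: carbonyl C bonded to C and to N → amide (the N is not a separate amine).
C–O–C with sp³ carbons on both sides and no adjacent C=O → ether.
C–O–C with sp³ carbons on both sides and no adjacent C=O → ether.
pendant –CH2OH on an sp³ backbone C → alcohol.
pendant –NHC(=O)CH3: N bonded to a carbonyl → amide (not amine).
C–O–C with sp³ carbons on both sides and no adjacent C=O → ether.
C–O–C with sp³ carbons on both sides and no adjacent C=O → ether.
–OH on an sp³ carbon → alcohol (secondary).
pendant –COCH3: carbonyl C bonded to two carbons → ketone.
pendant –CH2OCH3: C–O–C linkage → ether.
C–S–C linkage → sulfide (thioether).
pendant –CH2OH on an sp³ backbone C → alcohol.
pendant –OC(=O)CH3: an acyloxy group → ester.
–C≡N: carbon triple-bonded to nitrogen → nitrile.
Ether appears at: CH2OCH2, CH2OCH2, CH2OCH2, CH2OCH2, CH(CH2OCH3) → 5.

5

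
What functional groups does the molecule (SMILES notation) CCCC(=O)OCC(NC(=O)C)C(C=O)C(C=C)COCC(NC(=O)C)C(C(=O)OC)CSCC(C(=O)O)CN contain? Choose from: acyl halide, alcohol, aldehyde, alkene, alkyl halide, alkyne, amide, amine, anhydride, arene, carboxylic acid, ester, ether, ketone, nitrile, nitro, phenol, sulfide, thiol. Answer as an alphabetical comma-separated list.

aldehyde, alkene, amide, amine, carboxylic acid, ester, ether, sulfide

Working along the chain:
  CH2COOCH2: –C(=O)–O–C with C on the carbonyl side → ester.
  CH(NHCOCH3): pendant –NHC(=O)CH3: N bonded to a carbonyl → amide (not amine).
  CH(CHO): pendant –CHO: carbonyl C bonded to C and H → aldehyde.
  CH(CH=CH2): pendant –CH=CH2: C=C double bond → alkene.
  CH2OCH2: C–O–C with sp³ carbons on both sides and no adjacent C=O → ether.
  CH(NHCOCH3): pendant –NHC(=O)CH3: N bonded to a carbonyl → amide (not amine).
  CH(COOCH3): pendant –COOCH3: carbonyl C bonded to C and –OCH3 → ester.
  CH2SCH2: C–S–C linkage → sulfide (thioether).
  CH(COOH): pendant –COOH: carbonyl C bonded to C and –OH → carboxylic acid.
  CH2NH2: –NH2 on an sp³ carbon with no adjacent C=O → amine.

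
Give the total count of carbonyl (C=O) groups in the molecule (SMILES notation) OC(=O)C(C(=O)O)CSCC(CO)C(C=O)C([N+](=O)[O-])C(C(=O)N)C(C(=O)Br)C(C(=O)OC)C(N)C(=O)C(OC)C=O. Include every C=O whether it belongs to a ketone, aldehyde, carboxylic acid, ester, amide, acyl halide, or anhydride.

HOOC: carboxylic acid, 1 C=O (running total 1).
CH(COOH): carboxylic acid, 1 C=O (running total 2).
CH(CHO): aldehyde, 1 C=O (running total 3).
CH(CONH2): amide, 1 C=O (running total 4).
CH(COBr): acyl halide, 1 C=O (running total 5).
CH(COOCH3): ester, 1 C=O (running total 6).
CO: ketone, 1 C=O (running total 7).
CHO: aldehyde, 1 C=O (running total 8).

8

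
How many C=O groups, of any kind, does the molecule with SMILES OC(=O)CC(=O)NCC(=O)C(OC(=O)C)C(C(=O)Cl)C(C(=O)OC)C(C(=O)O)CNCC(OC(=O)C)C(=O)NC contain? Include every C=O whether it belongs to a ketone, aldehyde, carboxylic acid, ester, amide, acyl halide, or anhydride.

9

HOOC: carboxylic acid, 1 C=O (running total 1).
CH2CONHCH2: amide, 1 C=O (running total 2).
CO: ketone, 1 C=O (running total 3).
CH(OCOCH3): ester, 1 C=O (running total 4).
CH(COCl): acyl halide, 1 C=O (running total 5).
CH(COOCH3): ester, 1 C=O (running total 6).
CH(COOH): carboxylic acid, 1 C=O (running total 7).
CH(OCOCH3): ester, 1 C=O (running total 8).
CONHCH3: amide, 1 C=O (running total 9).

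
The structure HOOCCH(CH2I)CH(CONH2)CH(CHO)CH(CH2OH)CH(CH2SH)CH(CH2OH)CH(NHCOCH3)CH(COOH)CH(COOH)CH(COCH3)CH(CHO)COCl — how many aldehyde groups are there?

2

–COOH: carbonyl C bonded to –OH and C → carboxylic acid (the –OH is not a separate alcohol).
pendant –CH2X: halogen on sp³ carbon → alkyl halide.
pendant –CONH2: carbonyl C bonded to C and N → amide.
pendant –CHO: carbonyl C bonded to C and H → aldehyde.
pendant –CH2OH on an sp³ backbone C → alcohol.
pendant –CH2SH → thiol.
pendant –CH2OH on an sp³ backbone C → alcohol.
pendant –NHC(=O)CH3: N bonded to a carbonyl → amide (not amine).
pendant –COOH: carbonyl C bonded to C and –OH → carboxylic acid.
pendant –COOH: carbonyl C bonded to C and –OH → carboxylic acid.
pendant –COCH3: carbonyl C bonded to two carbons → ketone.
pendant –CHO: carbonyl C bonded to C and H → aldehyde.
–C(=O)Cl: carbonyl C bonded to C and to a halogen → acyl halide (not alkyl halide).
Aldehyde appears at: CH(CHO), CH(CHO) → 2.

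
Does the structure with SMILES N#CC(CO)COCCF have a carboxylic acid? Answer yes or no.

no

N≡C–: carbon triple-bonded to nitrogen → nitrile.
pendant –CH2OH on an sp³ backbone C → alcohol.
C–O–C with sp³ carbons on both sides and no adjacent C=O → ether.
halogen on an sp³ carbon → alkyl halide.
The groups actually present are: alcohol, alkyl halide, ether, nitrile.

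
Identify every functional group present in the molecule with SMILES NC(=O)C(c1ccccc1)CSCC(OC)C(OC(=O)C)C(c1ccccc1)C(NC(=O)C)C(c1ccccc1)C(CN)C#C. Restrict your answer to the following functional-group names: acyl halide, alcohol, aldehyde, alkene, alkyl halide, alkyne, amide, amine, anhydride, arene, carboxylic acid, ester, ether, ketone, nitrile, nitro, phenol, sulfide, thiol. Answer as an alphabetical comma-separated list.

Taking each segment in turn:
  H2NCO: –C(=O)NH2: carbonyl C bonded to C and to N → amide (the N is not a separate amine).
  CH(C6H5): pendant –C6H5: benzene ring → arene.
  CH2SCH2: C–S–C linkage → sulfide (thioether).
  CH(OCH3): pendant –OCH3: C–O–C with sp³ C, no adjacent C=O → ether.
  CH(OCOCH3): pendant –OC(=O)CH3: an acyloxy group → ester.
  CH(C6H5): pendant –C6H5: benzene ring → arene.
  CH(NHCOCH3): pendant –NHC(=O)CH3: N bonded to a carbonyl → amide (not amine).
  CH(C6H5): pendant –C6H5: benzene ring → arene.
  CH(CH2NH2): pendant –CH2NH2: N on sp³ C, no adjacent C=O → amine.
  C≡CH: C≡C triple bond → alkyne.

alkyne, amide, amine, arene, ester, ether, sulfide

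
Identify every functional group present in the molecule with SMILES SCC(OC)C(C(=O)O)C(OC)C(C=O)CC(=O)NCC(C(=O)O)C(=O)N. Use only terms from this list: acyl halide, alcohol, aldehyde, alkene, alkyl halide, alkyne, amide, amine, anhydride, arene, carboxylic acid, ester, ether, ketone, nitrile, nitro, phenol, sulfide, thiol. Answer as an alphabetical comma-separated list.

–SH on an sp³ carbon → thiol.
pendant –OCH3: C–O–C with sp³ C, no adjacent C=O → ether.
pendant –COOH: carbonyl C bonded to C and –OH → carboxylic acid.
pendant –OCH3: C–O–C with sp³ C, no adjacent C=O → ether.
pendant –CHO: carbonyl C bonded to C and H → aldehyde.
–C(=O)–N– linkage → amide (the N is not an amine).
pendant –COOH: carbonyl C bonded to C and –OH → carboxylic acid.
–C(=O)NH2: carbonyl C bonded to C and to N → amide (the N is not a separate amine).

aldehyde, amide, carboxylic acid, ether, thiol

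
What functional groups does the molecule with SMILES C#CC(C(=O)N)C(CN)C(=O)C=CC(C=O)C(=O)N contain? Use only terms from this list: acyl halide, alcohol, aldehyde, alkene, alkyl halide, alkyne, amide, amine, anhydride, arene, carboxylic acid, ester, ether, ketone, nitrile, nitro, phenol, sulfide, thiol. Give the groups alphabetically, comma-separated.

C≡C triple bond → alkyne.
pendant –CONH2: carbonyl C bonded to C and N → amide.
pendant –CH2NH2: N on sp³ C, no adjacent C=O → amine.
–C(=O)– with carbon on both sides → ketone.
C=C double bond → alkene.
pendant –CHO: carbonyl C bonded to C and H → aldehyde.
–C(=O)NH2: carbonyl C bonded to C and to N → amide (the N is not a separate amine).

aldehyde, alkene, alkyne, amide, amine, ketone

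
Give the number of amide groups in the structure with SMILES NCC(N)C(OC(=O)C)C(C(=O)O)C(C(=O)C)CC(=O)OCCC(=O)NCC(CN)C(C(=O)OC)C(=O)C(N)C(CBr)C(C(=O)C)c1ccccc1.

1

Working along the chain:
  H2NCH2: –NH2 on an sp³ carbon with no adjacent C=O → amine.
  CH(NH2): –NH2 on an sp³ carbon with no adjacent C=O → amine.
  CH(OCOCH3): pendant –OC(=O)CH3: an acyloxy group → ester.
  CH(COOH): pendant –COOH: carbonyl C bonded to C and –OH → carboxylic acid.
  CH(COCH3): pendant –COCH3: carbonyl C bonded to two carbons → ketone.
  CH2COOCH2: –C(=O)–O–C with C on the carbonyl side → ester.
  CH2CONHCH2: –C(=O)–N– linkage → amide (the N is not an amine).
  CH(CH2NH2): pendant –CH2NH2: N on sp³ C, no adjacent C=O → amine.
  CH(COOCH3): pendant –COOCH3: carbonyl C bonded to C and –OCH3 → ester.
  CO: –C(=O)– with carbon on both sides → ketone.
  CH(NH2): –NH2 on an sp³ carbon with no adjacent C=O → amine.
  CH(CH2Br): pendant –CH2X: halogen on sp³ carbon → alkyl halide.
  CH(COCH3): pendant –COCH3: carbonyl C bonded to two carbons → ketone.
  C6H5: –C6H5 phenyl ring → arene.
Amide appears at: CH2CONHCH2 → 1.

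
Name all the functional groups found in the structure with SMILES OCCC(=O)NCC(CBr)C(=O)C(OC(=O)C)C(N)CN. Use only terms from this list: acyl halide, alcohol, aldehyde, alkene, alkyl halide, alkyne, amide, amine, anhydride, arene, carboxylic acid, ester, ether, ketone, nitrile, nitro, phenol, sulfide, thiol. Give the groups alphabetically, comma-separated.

alcohol, alkyl halide, amide, amine, ester, ketone

Reading the structure from left to right:
  HOCH2: HO– on an sp³ carbon → alcohol.
  CH2CONHCH2: –C(=O)–N– linkage → amide (the N is not an amine).
  CH(CH2Br): pendant –CH2X: halogen on sp³ carbon → alkyl halide.
  CO: –C(=O)– with carbon on both sides → ketone.
  CH(OCOCH3): pendant –OC(=O)CH3: an acyloxy group → ester.
  CH(NH2): –NH2 on an sp³ carbon with no adjacent C=O → amine.
  CH2NH2: –NH2 on an sp³ carbon with no adjacent C=O → amine.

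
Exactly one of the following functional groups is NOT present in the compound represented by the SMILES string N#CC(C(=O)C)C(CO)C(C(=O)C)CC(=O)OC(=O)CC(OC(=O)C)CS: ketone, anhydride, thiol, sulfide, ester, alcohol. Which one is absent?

anhydride: present (CH2CO-O-COCH2 — two acyl groups sharing one oxygen, –C(=O)–O–C(=O)– → anhydride).
ester: present (CH(OCOCH3) — pendant –OC(=O)CH3: an acyloxy group → ester).
alcohol: present (CH(CH2OH) — pendant –CH2OH on an sp³ backbone C → alcohol).
ketone: present (CH(COCH3) — pendant –COCH3: carbonyl C bonded to two carbons → ketone).
thiol: present (CH2SH — –SH on an sp³ carbon → thiol).
sulfide: no segment matches this pattern.

sulfide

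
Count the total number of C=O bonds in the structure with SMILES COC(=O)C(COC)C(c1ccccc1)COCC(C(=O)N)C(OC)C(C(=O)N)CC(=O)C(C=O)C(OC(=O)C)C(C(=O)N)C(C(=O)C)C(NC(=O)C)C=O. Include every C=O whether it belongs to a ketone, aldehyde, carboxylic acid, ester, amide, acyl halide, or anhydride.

10

CH3OOC: ester, 1 C=O (running total 1).
CH(CONH2): amide, 1 C=O (running total 2).
CH(CONH2): amide, 1 C=O (running total 3).
CO: ketone, 1 C=O (running total 4).
CH(CHO): aldehyde, 1 C=O (running total 5).
CH(OCOCH3): ester, 1 C=O (running total 6).
CH(CONH2): amide, 1 C=O (running total 7).
CH(COCH3): ketone, 1 C=O (running total 8).
CH(NHCOCH3): amide, 1 C=O (running total 9).
CHO: aldehyde, 1 C=O (running total 10).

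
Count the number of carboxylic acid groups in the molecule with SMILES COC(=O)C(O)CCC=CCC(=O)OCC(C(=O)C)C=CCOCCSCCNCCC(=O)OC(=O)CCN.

0

Working along the chain:
  CH3OOC: CH3O–C(=O)–: carbonyl C bonded to C and to –OCH3 → ester (not ketone + ether).
  CH(OH): –OH on an sp³ carbon → alcohol (secondary).
  CH=CH: C=C double bond → alkene.
  CH2COOCH2: –C(=O)–O–C with C on the carbonyl side → ester.
  CH(COCH3): pendant –COCH3: carbonyl C bonded to two carbons → ketone.
  CH=CH: C=C double bond → alkene.
  CH2OCH2: C–O–C with sp³ carbons on both sides and no adjacent C=O → ether.
  CH2SCH2: C–S–C linkage → sulfide (thioether).
  CH2NHCH2: C–N–C with sp³ carbons and no adjacent C=O → amine (secondary).
  CH2CO-O-COCH2: two acyl groups sharing one oxygen, –C(=O)–O–C(=O)– → anhydride.
  CH2NH2: –NH2 on an sp³ carbon with no adjacent C=O → amine.
No segment is a carboxylic acid: CH3OOC is ester, not carboxylic acid; CH(OH) is alcohol, not carboxylic acid; CH2COOCH2 is ester, not carboxylic acid. → 0.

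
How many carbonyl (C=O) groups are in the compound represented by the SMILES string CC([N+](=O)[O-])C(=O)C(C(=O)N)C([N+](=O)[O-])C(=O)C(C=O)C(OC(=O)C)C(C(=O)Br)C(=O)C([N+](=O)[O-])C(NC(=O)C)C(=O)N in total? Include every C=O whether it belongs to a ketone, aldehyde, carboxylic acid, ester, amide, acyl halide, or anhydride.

9

CO: ketone, 1 C=O (running total 1).
CH(CONH2): amide, 1 C=O (running total 2).
CO: ketone, 1 C=O (running total 3).
CH(CHO): aldehyde, 1 C=O (running total 4).
CH(OCOCH3): ester, 1 C=O (running total 5).
CH(COBr): acyl halide, 1 C=O (running total 6).
CO: ketone, 1 C=O (running total 7).
CH(NHCOCH3): amide, 1 C=O (running total 8).
CONH2: amide, 1 C=O (running total 9).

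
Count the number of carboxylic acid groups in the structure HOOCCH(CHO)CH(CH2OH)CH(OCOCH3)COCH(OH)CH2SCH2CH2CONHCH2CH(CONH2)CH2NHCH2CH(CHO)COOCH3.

–COOH: carbonyl C bonded to –OH and C → carboxylic acid (the –OH is not a separate alcohol).
pendant –CHO: carbonyl C bonded to C and H → aldehyde.
pendant –CH2OH on an sp³ backbone C → alcohol.
pendant –OC(=O)CH3: an acyloxy group → ester.
–C(=O)– with carbon on both sides → ketone.
–OH on an sp³ carbon → alcohol (secondary).
C–S–C linkage → sulfide (thioether).
–C(=O)–N– linkage → amide (the N is not an amine).
pendant –CONH2: carbonyl C bonded to C and N → amide.
C–N–C with sp³ carbons and no adjacent C=O → amine (secondary).
pendant –CHO: carbonyl C bonded to C and H → aldehyde.
–C(=O)OCH3: carbonyl C bonded to C and to –OCH3 → ester (not ketone + ether).
Carboxylic acid appears at: HOOC → 1.

1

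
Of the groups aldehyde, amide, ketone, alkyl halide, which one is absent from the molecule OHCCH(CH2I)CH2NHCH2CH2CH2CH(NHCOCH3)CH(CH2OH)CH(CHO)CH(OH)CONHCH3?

ketone

aldehyde: present (OHC — terminal –CHO: carbonyl C bonded to H and C → aldehyde).
amide: present (CH(NHCOCH3) — pendant –NHC(=O)CH3: N bonded to a carbonyl → amide (not amine)).
alkyl halide: present (CH(CH2I) — pendant –CH2X: halogen on sp³ carbon → alkyl halide).
ketone: absent. In each of CH(NHCOCH3) and CONHCH3, the C=O is bonded to nitrogen, which defines an amide, not a ketone. In each of OHC and CH(CHO), the carbonyl carbon carries an H, so it is an aldehyde, not a ketone.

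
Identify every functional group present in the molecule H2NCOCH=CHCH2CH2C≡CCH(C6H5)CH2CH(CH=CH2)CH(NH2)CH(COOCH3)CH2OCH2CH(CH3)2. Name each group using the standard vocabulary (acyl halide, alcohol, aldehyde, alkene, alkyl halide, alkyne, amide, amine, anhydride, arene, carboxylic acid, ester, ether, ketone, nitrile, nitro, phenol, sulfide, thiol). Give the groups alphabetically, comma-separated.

Taking each segment in turn:
  H2NCO: –C(=O)NH2: carbonyl C bonded to C and to N → amide (the N is not a separate amine).
  CH=CH: C=C double bond → alkene.
  C≡C: C≡C triple bond → alkyne.
  CH(C6H5): pendant –C6H5: benzene ring → arene.
  CH(CH=CH2): pendant –CH=CH2: C=C double bond → alkene.
  CH(NH2): –NH2 on an sp³ carbon with no adjacent C=O → amine.
  CH(COOCH3): pendant –COOCH3: carbonyl C bonded to C and –OCH3 → ester.
  CH2OCH2: C–O–C with sp³ carbons on both sides and no adjacent C=O → ether.

alkene, alkyne, amide, amine, arene, ester, ether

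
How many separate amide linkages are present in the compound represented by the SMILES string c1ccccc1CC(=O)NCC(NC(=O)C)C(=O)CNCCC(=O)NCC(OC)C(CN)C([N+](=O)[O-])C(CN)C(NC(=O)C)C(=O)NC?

5

Working along the chain:
  C6H5: C6H5– phenyl ring → arene.
  CH2CONHCH2: –C(=O)–N– linkage → amide (the N is not an amine).
  CH(NHCOCH3): pendant –NHC(=O)CH3: N bonded to a carbonyl → amide (not amine).
  CO: –C(=O)– with carbon on both sides → ketone.
  CH2NHCH2: C–N–C with sp³ carbons and no adjacent C=O → amine (secondary).
  CH2CONHCH2: –C(=O)–N– linkage → amide (the N is not an amine).
  CH(OCH3): pendant –OCH3: C–O–C with sp³ C, no adjacent C=O → ether.
  CH(CH2NH2): pendant –CH2NH2: N on sp³ C, no adjacent C=O → amine.
  CH(NO2): –NO2 on an sp³ carbon → nitro (the N=O is not a carbonyl).
  CH(CH2NH2): pendant –CH2NH2: N on sp³ C, no adjacent C=O → amine.
  CH(NHCOCH3): pendant –NHC(=O)CH3: N bonded to a carbonyl → amide (not amine).
  CONHCH3: –C(=O)NHCH3: carbonyl C bonded to C and to N → amide (the N is not an amine).
Amide appears at: CH2CONHCH2, CH(NHCOCH3), CH2CONHCH2, CH(NHCOCH3), CONHCH3 → 5.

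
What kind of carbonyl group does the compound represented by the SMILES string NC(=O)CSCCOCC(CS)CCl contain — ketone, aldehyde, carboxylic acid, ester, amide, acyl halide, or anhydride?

amide

The carbonyl is in the H2NCO segment: –C(=O)NH2: carbonyl C bonded to C and to N → amide (the N is not a separate amine).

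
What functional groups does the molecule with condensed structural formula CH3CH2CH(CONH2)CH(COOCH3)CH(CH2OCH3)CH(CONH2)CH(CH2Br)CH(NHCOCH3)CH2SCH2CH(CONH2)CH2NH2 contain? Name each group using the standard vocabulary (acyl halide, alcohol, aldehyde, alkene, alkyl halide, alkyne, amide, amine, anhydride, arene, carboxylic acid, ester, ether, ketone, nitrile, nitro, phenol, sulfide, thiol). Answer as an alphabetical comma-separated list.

alkyl halide, amide, amine, ester, ether, sulfide

Reading the structure from left to right:
  CH(CONH2): pendant –CONH2: carbonyl C bonded to C and N → amide.
  CH(COOCH3): pendant –COOCH3: carbonyl C bonded to C and –OCH3 → ester.
  CH(CH2OCH3): pendant –CH2OCH3: C–O–C linkage → ether.
  CH(CONH2): pendant –CONH2: carbonyl C bonded to C and N → amide.
  CH(CH2Br): pendant –CH2X: halogen on sp³ carbon → alkyl halide.
  CH(NHCOCH3): pendant –NHC(=O)CH3: N bonded to a carbonyl → amide (not amine).
  CH2SCH2: C–S–C linkage → sulfide (thioether).
  CH(CONH2): pendant –CONH2: carbonyl C bonded to C and N → amide.
  CH2NH2: –NH2 on an sp³ carbon with no adjacent C=O → amine.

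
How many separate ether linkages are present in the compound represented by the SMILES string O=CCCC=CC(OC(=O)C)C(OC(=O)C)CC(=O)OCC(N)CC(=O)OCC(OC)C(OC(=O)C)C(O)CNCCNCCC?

1

terminal –CHO: carbonyl C bonded to H and C → aldehyde.
C=C double bond → alkene.
pendant –OC(=O)CH3: an acyloxy group → ester.
pendant –OC(=O)CH3: an acyloxy group → ester.
–C(=O)–O–C with C on the carbonyl side → ester.
–NH2 on an sp³ carbon with no adjacent C=O → amine.
–C(=O)–O–C with C on the carbonyl side → ester.
pendant –OCH3: C–O–C with sp³ C, no adjacent C=O → ether.
pendant –OC(=O)CH3: an acyloxy group → ester.
–OH on an sp³ carbon → alcohol (secondary).
C–N–C with sp³ carbons and no adjacent C=O → amine (secondary).
C–N–C with sp³ carbons and no adjacent C=O → amine (secondary).
Ether appears at: CH(OCH3) → 1.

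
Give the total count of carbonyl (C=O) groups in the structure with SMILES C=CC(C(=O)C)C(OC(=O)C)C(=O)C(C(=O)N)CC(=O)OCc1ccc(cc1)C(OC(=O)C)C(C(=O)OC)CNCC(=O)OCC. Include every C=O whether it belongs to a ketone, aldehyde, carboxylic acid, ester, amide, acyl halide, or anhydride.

8

CH(COCH3): ketone, 1 C=O (running total 1).
CH(OCOCH3): ester, 1 C=O (running total 2).
CO: ketone, 1 C=O (running total 3).
CH(CONH2): amide, 1 C=O (running total 4).
CH2COOCH2: ester, 1 C=O (running total 5).
CH(OCOCH3): ester, 1 C=O (running total 6).
CH(COOCH3): ester, 1 C=O (running total 7).
COOCH2CH3: ester, 1 C=O (running total 8).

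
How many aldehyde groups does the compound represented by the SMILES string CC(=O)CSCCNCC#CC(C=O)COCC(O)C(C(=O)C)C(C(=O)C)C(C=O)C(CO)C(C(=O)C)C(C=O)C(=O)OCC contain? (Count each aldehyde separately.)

3

–C(=O)– with carbon on both sides → ketone.
C–S–C linkage → sulfide (thioether).
C–N–C with sp³ carbons and no adjacent C=O → amine (secondary).
C≡C triple bond → alkyne.
pendant –CHO: carbonyl C bonded to C and H → aldehyde.
C–O–C with sp³ carbons on both sides and no adjacent C=O → ether.
–OH on an sp³ carbon → alcohol (secondary).
pendant –COCH3: carbonyl C bonded to two carbons → ketone.
pendant –COCH3: carbonyl C bonded to two carbons → ketone.
pendant –CHO: carbonyl C bonded to C and H → aldehyde.
pendant –CH2OH on an sp³ backbone C → alcohol.
pendant –COCH3: carbonyl C bonded to two carbons → ketone.
pendant –CHO: carbonyl C bonded to C and H → aldehyde.
–C(=O)OCH2CH3: carbonyl C bonded to C and to –OEt → ester.
Aldehyde appears at: CH(CHO), CH(CHO), CH(CHO) → 3.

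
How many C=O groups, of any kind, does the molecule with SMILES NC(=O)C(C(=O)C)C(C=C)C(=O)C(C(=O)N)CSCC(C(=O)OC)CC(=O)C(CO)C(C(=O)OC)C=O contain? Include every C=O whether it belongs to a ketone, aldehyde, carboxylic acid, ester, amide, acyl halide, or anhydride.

H2NCO: amide, 1 C=O (running total 1).
CH(COCH3): ketone, 1 C=O (running total 2).
CO: ketone, 1 C=O (running total 3).
CH(CONH2): amide, 1 C=O (running total 4).
CH(COOCH3): ester, 1 C=O (running total 5).
CO: ketone, 1 C=O (running total 6).
CH(COOCH3): ester, 1 C=O (running total 7).
CHO: aldehyde, 1 C=O (running total 8).

8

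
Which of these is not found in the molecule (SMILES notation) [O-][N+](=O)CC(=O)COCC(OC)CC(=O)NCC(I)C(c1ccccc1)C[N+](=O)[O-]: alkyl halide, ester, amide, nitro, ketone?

nitro: present (O2NCH2 — –NO2 on carbon → nitro group).
ketone: present (CO — –C(=O)– with carbon on both sides → ketone).
amide: present (CH2CONHCH2 — –C(=O)–N– linkage → amide (the N is not an amine)).
alkyl halide: present (CH(I) — halogen on an sp³ carbon → alkyl halide).
ester: no segment matches this pattern.

ester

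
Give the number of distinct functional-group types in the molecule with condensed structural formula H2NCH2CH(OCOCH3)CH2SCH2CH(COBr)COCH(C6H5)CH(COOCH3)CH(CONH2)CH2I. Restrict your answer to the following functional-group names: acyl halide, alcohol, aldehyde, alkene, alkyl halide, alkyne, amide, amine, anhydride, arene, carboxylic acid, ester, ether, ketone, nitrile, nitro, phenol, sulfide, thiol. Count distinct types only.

8

–NH2 on an sp³ carbon with no adjacent C=O → amine.
pendant –OC(=O)CH3: an acyloxy group → ester.
C–S–C linkage → sulfide (thioether).
pendant –C(=O)X: carbonyl C bonded to C and halogen → acyl halide.
–C(=O)– with carbon on both sides → ketone.
pendant –C6H5: benzene ring → arene.
pendant –COOCH3: carbonyl C bonded to C and –OCH3 → ester.
pendant –CONH2: carbonyl C bonded to C and N → amide.
halogen on an sp³ carbon → alkyl halide.
Distinct types present: acyl halide, alkyl halide, amide, amine, arene, ester, ketone, sulfide.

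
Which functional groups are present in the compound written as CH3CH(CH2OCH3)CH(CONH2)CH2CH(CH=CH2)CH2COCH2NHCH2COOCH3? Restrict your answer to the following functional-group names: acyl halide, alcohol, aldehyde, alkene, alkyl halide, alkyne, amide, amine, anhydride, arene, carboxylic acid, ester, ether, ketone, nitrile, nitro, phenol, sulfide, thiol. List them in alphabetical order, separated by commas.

pendant –CH2OCH3: C–O–C linkage → ether.
pendant –CONH2: carbonyl C bonded to C and N → amide.
pendant –CH=CH2: C=C double bond → alkene.
–C(=O)– with carbon on both sides → ketone.
C–N–C with sp³ carbons and no adjacent C=O → amine (secondary).
–C(=O)OCH3: carbonyl C bonded to C and to –OCH3 → ester (not ketone + ether).

alkene, amide, amine, ester, ether, ketone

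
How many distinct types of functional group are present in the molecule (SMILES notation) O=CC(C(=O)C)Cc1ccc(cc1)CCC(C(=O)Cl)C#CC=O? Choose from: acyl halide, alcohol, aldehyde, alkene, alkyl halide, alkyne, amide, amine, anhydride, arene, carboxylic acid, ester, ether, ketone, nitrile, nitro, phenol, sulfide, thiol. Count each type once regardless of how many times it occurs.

5

terminal –CHO: carbonyl C bonded to H and C → aldehyde.
pendant –COCH3: carbonyl C bonded to two carbons → ketone.
para-disubstituted benzene ring → arene.
pendant –C(=O)X: carbonyl C bonded to C and halogen → acyl halide.
C≡C triple bond → alkyne.
terminal –CHO: carbonyl C bonded to H and C → aldehyde.
Distinct types present: acyl halide, aldehyde, alkyne, arene, ketone.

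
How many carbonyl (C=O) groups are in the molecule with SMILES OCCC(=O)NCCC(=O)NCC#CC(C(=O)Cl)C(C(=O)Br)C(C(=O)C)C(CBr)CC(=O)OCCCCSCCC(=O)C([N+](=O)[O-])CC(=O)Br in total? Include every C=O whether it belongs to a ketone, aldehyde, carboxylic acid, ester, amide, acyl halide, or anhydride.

8

CH2CONHCH2: amide, 1 C=O (running total 1).
CH2CONHCH2: amide, 1 C=O (running total 2).
CH(COCl): acyl halide, 1 C=O (running total 3).
CH(COBr): acyl halide, 1 C=O (running total 4).
CH(COCH3): ketone, 1 C=O (running total 5).
CH2COOCH2: ester, 1 C=O (running total 6).
CO: ketone, 1 C=O (running total 7).
COBr: acyl halide, 1 C=O (running total 8).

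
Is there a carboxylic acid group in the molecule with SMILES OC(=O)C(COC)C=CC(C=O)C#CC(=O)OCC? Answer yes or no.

yes

Reading the structure from left to right:
  HOOC: –COOH: carbonyl C bonded to –OH and C → carboxylic acid (the –OH is not a separate alcohol).
  CH(CH2OCH3): pendant –CH2OCH3: C–O–C linkage → ether.
  CH=CH: C=C double bond → alkene.
  CH(CHO): pendant –CHO: carbonyl C bonded to C and H → aldehyde.
  C≡C: C≡C triple bond → alkyne.
  COOCH2CH3: –C(=O)OCH2CH3: carbonyl C bonded to C and to –OEt → ester.
The HOOC segment supplies the carboxylic acid: –COOH: carbonyl C bonded to –OH and C → carboxylic acid (the –OH is not a separate alcohol).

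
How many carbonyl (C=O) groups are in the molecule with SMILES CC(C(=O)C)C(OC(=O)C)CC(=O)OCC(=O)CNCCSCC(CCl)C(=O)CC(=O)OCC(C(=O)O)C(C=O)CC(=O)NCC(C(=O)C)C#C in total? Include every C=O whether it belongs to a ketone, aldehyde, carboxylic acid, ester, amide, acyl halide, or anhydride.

CH(COCH3): ketone, 1 C=O (running total 1).
CH(OCOCH3): ester, 1 C=O (running total 2).
CH2COOCH2: ester, 1 C=O (running total 3).
CO: ketone, 1 C=O (running total 4).
CO: ketone, 1 C=O (running total 5).
CH2COOCH2: ester, 1 C=O (running total 6).
CH(COOH): carboxylic acid, 1 C=O (running total 7).
CH(CHO): aldehyde, 1 C=O (running total 8).
CH2CONHCH2: amide, 1 C=O (running total 9).
CH(COCH3): ketone, 1 C=O (running total 10).

10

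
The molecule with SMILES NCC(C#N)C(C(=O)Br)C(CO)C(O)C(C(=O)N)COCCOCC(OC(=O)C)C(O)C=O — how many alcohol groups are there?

3

–NH2 on an sp³ carbon with no adjacent C=O → amine.
pendant –C≡N: nitrile.
pendant –C(=O)X: carbonyl C bonded to C and halogen → acyl halide.
pendant –CH2OH on an sp³ backbone C → alcohol.
–OH on an sp³ carbon → alcohol (secondary).
pendant –CONH2: carbonyl C bonded to C and N → amide.
C–O–C with sp³ carbons on both sides and no adjacent C=O → ether.
C–O–C with sp³ carbons on both sides and no adjacent C=O → ether.
pendant –OC(=O)CH3: an acyloxy group → ester.
–OH on an sp³ carbon → alcohol (secondary).
terminal –CHO: carbonyl C bonded to H and C → aldehyde.
Alcohol appears at: CH(CH2OH), CH(OH), CH(OH) → 3.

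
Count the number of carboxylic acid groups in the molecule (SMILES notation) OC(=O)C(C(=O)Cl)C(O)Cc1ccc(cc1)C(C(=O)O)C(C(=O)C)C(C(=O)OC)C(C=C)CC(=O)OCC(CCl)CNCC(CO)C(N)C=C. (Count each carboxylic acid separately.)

–COOH: carbonyl C bonded to –OH and C → carboxylic acid (the –OH is not a separate alcohol).
pendant –C(=O)X: carbonyl C bonded to C and halogen → acyl halide.
–OH on an sp³ carbon → alcohol (secondary).
para-disubstituted benzene ring → arene.
pendant –COOH: carbonyl C bonded to C and –OH → carboxylic acid.
pendant –COCH3: carbonyl C bonded to two carbons → ketone.
pendant –COOCH3: carbonyl C bonded to C and –OCH3 → ester.
pendant –CH=CH2: C=C double bond → alkene.
–C(=O)–O–C with C on the carbonyl side → ester.
pendant –CH2X: halogen on sp³ carbon → alkyl halide.
C–N–C with sp³ carbons and no adjacent C=O → amine (secondary).
pendant –CH2OH on an sp³ backbone C → alcohol.
–NH2 on an sp³ carbon with no adjacent C=O → amine.
C=C double bond → alkene.
Carboxylic acid appears at: HOOC, CH(COOH) → 2.

2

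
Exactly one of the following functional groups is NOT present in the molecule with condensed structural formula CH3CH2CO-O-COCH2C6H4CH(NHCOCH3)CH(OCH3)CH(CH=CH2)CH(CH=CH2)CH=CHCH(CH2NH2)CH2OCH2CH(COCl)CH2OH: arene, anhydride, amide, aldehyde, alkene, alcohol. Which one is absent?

aldehyde

arene: present (C6H4 — para-disubstituted benzene ring → arene).
alcohol: present (CH2OH — –OH on an sp³ carbon → alcohol).
amide: present (CH(NHCOCH3) — pendant –NHC(=O)CH3: N bonded to a carbonyl → amide (not amine)).
alkene: present (CH(CH=CH2) — pendant –CH=CH2: C=C double bond → alkene).
anhydride: present (CH2CO-O-COCH2 — two acyl groups sharing one oxygen, –C(=O)–O–C(=O)– → anhydride).
aldehyde: no segment matches this pattern.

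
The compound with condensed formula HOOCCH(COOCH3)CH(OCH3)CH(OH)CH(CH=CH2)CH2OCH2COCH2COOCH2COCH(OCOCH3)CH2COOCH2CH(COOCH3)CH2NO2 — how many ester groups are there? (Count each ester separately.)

Reading the structure from left to right:
  HOOC: –COOH: carbonyl C bonded to –OH and C → carboxylic acid (the –OH is not a separate alcohol).
  CH(COOCH3): pendant –COOCH3: carbonyl C bonded to C and –OCH3 → ester.
  CH(OCH3): pendant –OCH3: C–O–C with sp³ C, no adjacent C=O → ether.
  CH(OH): –OH on an sp³ carbon → alcohol (secondary).
  CH(CH=CH2): pendant –CH=CH2: C=C double bond → alkene.
  CH2OCH2: C–O–C with sp³ carbons on both sides and no adjacent C=O → ether.
  CO: –C(=O)– with carbon on both sides → ketone.
  CH2COOCH2: –C(=O)–O–C with C on the carbonyl side → ester.
  CO: –C(=O)– with carbon on both sides → ketone.
  CH(OCOCH3): pendant –OC(=O)CH3: an acyloxy group → ester.
  CH2COOCH2: –C(=O)–O–C with C on the carbonyl side → ester.
  CH(COOCH3): pendant –COOCH3: carbonyl C bonded to C and –OCH3 → ester.
  CH2NO2: –NO2 on carbon → nitro group.
Ester appears at: CH(COOCH3), CH2COOCH2, CH(OCOCH3), CH2COOCH2, CH(COOCH3) → 5.

5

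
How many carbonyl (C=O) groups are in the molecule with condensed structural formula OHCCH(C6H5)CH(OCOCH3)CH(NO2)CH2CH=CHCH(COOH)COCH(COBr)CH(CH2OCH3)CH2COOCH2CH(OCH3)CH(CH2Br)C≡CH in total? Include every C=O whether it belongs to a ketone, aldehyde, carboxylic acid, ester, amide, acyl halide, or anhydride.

OHC: aldehyde, 1 C=O (running total 1).
CH(OCOCH3): ester, 1 C=O (running total 2).
CH(COOH): carboxylic acid, 1 C=O (running total 3).
CO: ketone, 1 C=O (running total 4).
CH(COBr): acyl halide, 1 C=O (running total 5).
CH2COOCH2: ester, 1 C=O (running total 6).

6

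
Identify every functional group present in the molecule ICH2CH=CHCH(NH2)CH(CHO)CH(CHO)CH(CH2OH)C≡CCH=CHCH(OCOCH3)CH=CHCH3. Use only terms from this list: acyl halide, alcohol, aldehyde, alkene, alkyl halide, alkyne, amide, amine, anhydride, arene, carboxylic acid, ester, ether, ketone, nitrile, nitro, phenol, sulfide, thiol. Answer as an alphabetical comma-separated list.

halogen on an sp³ carbon → alkyl halide.
C=C double bond → alkene.
–NH2 on an sp³ carbon with no adjacent C=O → amine.
pendant –CHO: carbonyl C bonded to C and H → aldehyde.
pendant –CHO: carbonyl C bonded to C and H → aldehyde.
pendant –CH2OH on an sp³ backbone C → alcohol.
C≡C triple bond → alkyne.
C=C double bond → alkene.
pendant –OC(=O)CH3: an acyloxy group → ester.
C=C double bond → alkene.

alcohol, aldehyde, alkene, alkyl halide, alkyne, amine, ester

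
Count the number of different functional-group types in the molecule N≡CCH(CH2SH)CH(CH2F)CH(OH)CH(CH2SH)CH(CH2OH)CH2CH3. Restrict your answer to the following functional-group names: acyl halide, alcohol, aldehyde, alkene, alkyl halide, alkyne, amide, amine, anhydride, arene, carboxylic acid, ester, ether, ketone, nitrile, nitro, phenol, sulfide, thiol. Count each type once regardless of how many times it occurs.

N≡C–: carbon triple-bonded to nitrogen → nitrile.
pendant –CH2SH → thiol.
pendant –CH2X: halogen on sp³ carbon → alkyl halide.
–OH on an sp³ carbon → alcohol (secondary).
pendant –CH2SH → thiol.
pendant –CH2OH on an sp³ backbone C → alcohol.
Distinct types present: alcohol, alkyl halide, nitrile, thiol.

4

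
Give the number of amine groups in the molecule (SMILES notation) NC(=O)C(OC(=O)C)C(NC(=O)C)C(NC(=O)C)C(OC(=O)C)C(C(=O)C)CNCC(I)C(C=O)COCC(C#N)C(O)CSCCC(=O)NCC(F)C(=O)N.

Reading the structure from left to right:
  H2NCO: –C(=O)NH2: carbonyl C bonded to C and to N → amide (the N is not a separate amine).
  CH(OCOCH3): pendant –OC(=O)CH3: an acyloxy group → ester.
  CH(NHCOCH3): pendant –NHC(=O)CH3: N bonded to a carbonyl → amide (not amine).
  CH(NHCOCH3): pendant –NHC(=O)CH3: N bonded to a carbonyl → amide (not amine).
  CH(OCOCH3): pendant –OC(=O)CH3: an acyloxy group → ester.
  CH(COCH3): pendant –COCH3: carbonyl C bonded to two carbons → ketone.
  CH2NHCH2: C–N–C with sp³ carbons and no adjacent C=O → amine (secondary).
  CH(I): halogen on an sp³ carbon → alkyl halide.
  CH(CHO): pendant –CHO: carbonyl C bonded to C and H → aldehyde.
  CH2OCH2: C–O–C with sp³ carbons on both sides and no adjacent C=O → ether.
  CH(CN): pendant –C≡N: nitrile.
  CH(OH): –OH on an sp³ carbon → alcohol (secondary).
  CH2SCH2: C–S–C linkage → sulfide (thioether).
  CH2CONHCH2: –C(=O)–N– linkage → amide (the N is not an amine).
  CH(F): halogen on an sp³ carbon → alkyl halide.
  CONH2: –C(=O)NH2: carbonyl C bonded to C and to N → amide (the N is not a separate amine).
Amine appears at: CH2NHCH2 → 1.

1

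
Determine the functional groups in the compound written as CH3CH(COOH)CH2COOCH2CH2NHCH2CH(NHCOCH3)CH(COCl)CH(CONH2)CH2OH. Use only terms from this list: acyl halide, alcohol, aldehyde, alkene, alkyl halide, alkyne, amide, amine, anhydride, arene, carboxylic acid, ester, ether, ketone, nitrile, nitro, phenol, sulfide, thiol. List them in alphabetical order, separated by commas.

Reading the structure from left to right:
  CH(COOH): pendant –COOH: carbonyl C bonded to C and –OH → carboxylic acid.
  CH2COOCH2: –C(=O)–O–C with C on the carbonyl side → ester.
  CH2NHCH2: C–N–C with sp³ carbons and no adjacent C=O → amine (secondary).
  CH(NHCOCH3): pendant –NHC(=O)CH3: N bonded to a carbonyl → amide (not amine).
  CH(COCl): pendant –C(=O)X: carbonyl C bonded to C and halogen → acyl halide.
  CH(CONH2): pendant –CONH2: carbonyl C bonded to C and N → amide.
  CH2OH: –OH on an sp³ carbon → alcohol.

acyl halide, alcohol, amide, amine, carboxylic acid, ester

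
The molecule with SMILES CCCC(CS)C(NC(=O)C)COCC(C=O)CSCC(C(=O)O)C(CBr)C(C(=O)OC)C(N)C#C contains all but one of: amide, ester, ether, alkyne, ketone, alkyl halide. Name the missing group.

amide: present (CH(NHCOCH3) — pendant –NHC(=O)CH3: N bonded to a carbonyl → amide (not amine)).
ether: present (CH2OCH2 — C–O–C with sp³ carbons on both sides and no adjacent C=O → ether).
ester: present (CH(COOCH3) — pendant –COOCH3: carbonyl C bonded to C and –OCH3 → ester).
alkyl halide: present (CH(CH2Br) — pendant –CH2X: halogen on sp³ carbon → alkyl halide).
alkyne: present (C≡CH — C≡C triple bond → alkyne).
ketone: absent. In CH(COOCH3), the C=O is bonded to an –O–C group, which defines an ester, not a ketone. In CH(NHCOCH3), the C=O is bonded to nitrogen, which defines an amide, not a ketone. In CH(COOH), the C=O bears an –OH, making it a carboxylic acid rather than a ketone. In CH(CHO), the carbonyl carbon carries an H, so it is an aldehyde, not a ketone.

ketone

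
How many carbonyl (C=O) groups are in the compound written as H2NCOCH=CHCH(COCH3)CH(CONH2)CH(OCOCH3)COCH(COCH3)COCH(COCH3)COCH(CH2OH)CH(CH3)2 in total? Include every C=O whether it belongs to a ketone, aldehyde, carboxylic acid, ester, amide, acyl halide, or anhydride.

H2NCO: amide, 1 C=O (running total 1).
CH(COCH3): ketone, 1 C=O (running total 2).
CH(CONH2): amide, 1 C=O (running total 3).
CH(OCOCH3): ester, 1 C=O (running total 4).
CO: ketone, 1 C=O (running total 5).
CH(COCH3): ketone, 1 C=O (running total 6).
CO: ketone, 1 C=O (running total 7).
CH(COCH3): ketone, 1 C=O (running total 8).
CO: ketone, 1 C=O (running total 9).

9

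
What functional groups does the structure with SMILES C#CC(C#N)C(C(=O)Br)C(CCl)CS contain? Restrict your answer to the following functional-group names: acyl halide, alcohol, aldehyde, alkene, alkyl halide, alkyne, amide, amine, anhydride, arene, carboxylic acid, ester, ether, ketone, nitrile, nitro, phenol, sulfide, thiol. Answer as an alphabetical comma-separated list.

Reading the structure from left to right:
  HC≡C: C≡C triple bond → alkyne.
  CH(CN): pendant –C≡N: nitrile.
  CH(COBr): pendant –C(=O)X: carbonyl C bonded to C and halogen → acyl halide.
  CH(CH2Cl): pendant –CH2X: halogen on sp³ carbon → alkyl halide.
  CH2SH: –SH on an sp³ carbon → thiol.

acyl halide, alkyl halide, alkyne, nitrile, thiol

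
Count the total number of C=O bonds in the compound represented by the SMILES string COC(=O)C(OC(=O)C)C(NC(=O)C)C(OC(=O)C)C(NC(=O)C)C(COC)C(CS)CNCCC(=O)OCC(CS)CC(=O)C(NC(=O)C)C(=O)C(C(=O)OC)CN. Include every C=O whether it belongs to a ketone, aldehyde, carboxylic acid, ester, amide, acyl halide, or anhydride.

10

CH3OOC: ester, 1 C=O (running total 1).
CH(OCOCH3): ester, 1 C=O (running total 2).
CH(NHCOCH3): amide, 1 C=O (running total 3).
CH(OCOCH3): ester, 1 C=O (running total 4).
CH(NHCOCH3): amide, 1 C=O (running total 5).
CH2COOCH2: ester, 1 C=O (running total 6).
CO: ketone, 1 C=O (running total 7).
CH(NHCOCH3): amide, 1 C=O (running total 8).
CO: ketone, 1 C=O (running total 9).
CH(COOCH3): ester, 1 C=O (running total 10).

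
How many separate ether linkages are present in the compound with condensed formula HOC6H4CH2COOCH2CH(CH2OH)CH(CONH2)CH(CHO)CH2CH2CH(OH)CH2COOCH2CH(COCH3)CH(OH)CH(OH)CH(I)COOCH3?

Taking each segment in turn:
  HOC6H4: –OH attached directly to an aromatic ring → phenol (not alcohol); the ring itself is an arene.
  CH2COOCH2: –C(=O)–O–C with C on the carbonyl side → ester.
  CH(CH2OH): pendant –CH2OH on an sp³ backbone C → alcohol.
  CH(CONH2): pendant –CONH2: carbonyl C bonded to C and N → amide.
  CH(CHO): pendant –CHO: carbonyl C bonded to C and H → aldehyde.
  CH(OH): –OH on an sp³ carbon → alcohol (secondary).
  CH2COOCH2: –C(=O)–O–C with C on the carbonyl side → ester.
  CH(COCH3): pendant –COCH3: carbonyl C bonded to two carbons → ketone.
  CH(OH): –OH on an sp³ carbon → alcohol (secondary).
  CH(OH): –OH on an sp³ carbon → alcohol (secondary).
  CH(I): halogen on an sp³ carbon → alkyl halide.
  COOCH3: –C(=O)OCH3: carbonyl C bonded to C and to –OCH3 → ester (not ketone + ether).
No segment is a ether: HOC6H4 is arene/phenol, not ether; CH2COOCH2 is ester, not ether; CH(CH2OH) is alcohol, not ether. → 0.

0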